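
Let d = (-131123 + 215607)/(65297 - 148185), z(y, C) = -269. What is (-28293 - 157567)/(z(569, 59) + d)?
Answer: 3851390920/5595339 ≈ 688.32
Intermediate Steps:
d = -21121/20722 (d = 84484/(-82888) = 84484*(-1/82888) = -21121/20722 ≈ -1.0193)
(-28293 - 157567)/(z(569, 59) + d) = (-28293 - 157567)/(-269 - 21121/20722) = -185860/(-5595339/20722) = -185860*(-20722/5595339) = 3851390920/5595339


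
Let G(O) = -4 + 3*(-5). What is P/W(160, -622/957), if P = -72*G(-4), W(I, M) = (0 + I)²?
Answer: 171/3200 ≈ 0.053437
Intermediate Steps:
G(O) = -19 (G(O) = -4 - 15 = -19)
W(I, M) = I²
P = 1368 (P = -72*(-19) = 1368)
P/W(160, -622/957) = 1368/(160²) = 1368/25600 = 1368*(1/25600) = 171/3200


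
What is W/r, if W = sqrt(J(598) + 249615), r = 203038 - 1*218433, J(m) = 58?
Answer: -sqrt(249673)/15395 ≈ -0.032457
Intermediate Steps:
r = -15395 (r = 203038 - 218433 = -15395)
W = sqrt(249673) (W = sqrt(58 + 249615) = sqrt(249673) ≈ 499.67)
W/r = sqrt(249673)/(-15395) = sqrt(249673)*(-1/15395) = -sqrt(249673)/15395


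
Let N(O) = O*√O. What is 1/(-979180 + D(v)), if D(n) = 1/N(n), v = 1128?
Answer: -1405367264655360/1376107518205235404799 - 2256*√282/1376107518205235404799 ≈ -1.0213e-6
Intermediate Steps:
N(O) = O^(3/2)
D(n) = n^(-3/2) (D(n) = 1/(n^(3/2)) = n^(-3/2))
1/(-979180 + D(v)) = 1/(-979180 + 1128^(-3/2)) = 1/(-979180 + √282/636192)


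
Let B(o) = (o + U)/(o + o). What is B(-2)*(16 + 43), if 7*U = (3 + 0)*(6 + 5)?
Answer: -1121/28 ≈ -40.036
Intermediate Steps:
U = 33/7 (U = ((3 + 0)*(6 + 5))/7 = (3*11)/7 = (⅐)*33 = 33/7 ≈ 4.7143)
B(o) = (33/7 + o)/(2*o) (B(o) = (o + 33/7)/(o + o) = (33/7 + o)/((2*o)) = (33/7 + o)*(1/(2*o)) = (33/7 + o)/(2*o))
B(-2)*(16 + 43) = ((1/14)*(33 + 7*(-2))/(-2))*(16 + 43) = ((1/14)*(-½)*(33 - 14))*59 = ((1/14)*(-½)*19)*59 = -19/28*59 = -1121/28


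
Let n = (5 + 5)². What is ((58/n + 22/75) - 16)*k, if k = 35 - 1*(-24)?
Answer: -133871/150 ≈ -892.47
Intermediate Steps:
n = 100 (n = 10² = 100)
k = 59 (k = 35 + 24 = 59)
((58/n + 22/75) - 16)*k = ((58/100 + 22/75) - 16)*59 = ((58*(1/100) + 22*(1/75)) - 16)*59 = ((29/50 + 22/75) - 16)*59 = (131/150 - 16)*59 = -2269/150*59 = -133871/150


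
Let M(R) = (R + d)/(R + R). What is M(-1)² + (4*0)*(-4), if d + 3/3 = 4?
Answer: 1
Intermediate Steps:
d = 3 (d = -1 + 4 = 3)
M(R) = (3 + R)/(2*R) (M(R) = (R + 3)/(R + R) = (3 + R)/((2*R)) = (3 + R)*(1/(2*R)) = (3 + R)/(2*R))
M(-1)² + (4*0)*(-4) = ((½)*(3 - 1)/(-1))² + (4*0)*(-4) = ((½)*(-1)*2)² + 0*(-4) = (-1)² + 0 = 1 + 0 = 1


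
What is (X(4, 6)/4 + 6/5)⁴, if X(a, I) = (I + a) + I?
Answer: 456976/625 ≈ 731.16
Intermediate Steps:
X(a, I) = a + 2*I
(X(4, 6)/4 + 6/5)⁴ = ((4 + 2*6)/4 + 6/5)⁴ = ((4 + 12)*(¼) + 6*(⅕))⁴ = (16*(¼) + 6/5)⁴ = (4 + 6/5)⁴ = (26/5)⁴ = 456976/625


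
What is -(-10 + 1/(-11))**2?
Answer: -12321/121 ≈ -101.83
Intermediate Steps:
-(-10 + 1/(-11))**2 = -(-10 - 1/11)**2 = -(-111/11)**2 = -1*12321/121 = -12321/121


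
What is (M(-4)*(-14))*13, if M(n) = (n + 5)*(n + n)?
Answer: 1456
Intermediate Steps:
M(n) = 2*n*(5 + n) (M(n) = (5 + n)*(2*n) = 2*n*(5 + n))
(M(-4)*(-14))*13 = ((2*(-4)*(5 - 4))*(-14))*13 = ((2*(-4)*1)*(-14))*13 = -8*(-14)*13 = 112*13 = 1456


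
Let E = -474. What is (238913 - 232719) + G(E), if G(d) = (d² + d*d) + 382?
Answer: 455928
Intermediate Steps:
G(d) = 382 + 2*d² (G(d) = (d² + d²) + 382 = 2*d² + 382 = 382 + 2*d²)
(238913 - 232719) + G(E) = (238913 - 232719) + (382 + 2*(-474)²) = 6194 + (382 + 2*224676) = 6194 + (382 + 449352) = 6194 + 449734 = 455928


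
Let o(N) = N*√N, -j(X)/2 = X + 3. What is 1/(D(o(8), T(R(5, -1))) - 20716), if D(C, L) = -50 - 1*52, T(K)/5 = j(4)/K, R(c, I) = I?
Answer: -1/20818 ≈ -4.8035e-5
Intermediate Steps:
j(X) = -6 - 2*X (j(X) = -2*(X + 3) = -2*(3 + X) = -6 - 2*X)
o(N) = N^(3/2)
T(K) = -70/K (T(K) = 5*((-6 - 2*4)/K) = 5*((-6 - 8)/K) = 5*(-14/K) = -70/K)
D(C, L) = -102 (D(C, L) = -50 - 52 = -102)
1/(D(o(8), T(R(5, -1))) - 20716) = 1/(-102 - 20716) = 1/(-20818) = -1/20818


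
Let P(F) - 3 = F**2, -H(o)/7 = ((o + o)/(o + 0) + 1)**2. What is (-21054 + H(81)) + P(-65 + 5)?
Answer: -17514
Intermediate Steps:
H(o) = -63 (H(o) = -7*((o + o)/(o + 0) + 1)**2 = -7*((2*o)/o + 1)**2 = -7*(2 + 1)**2 = -7*3**2 = -7*9 = -63)
P(F) = 3 + F**2
(-21054 + H(81)) + P(-65 + 5) = (-21054 - 63) + (3 + (-65 + 5)**2) = -21117 + (3 + (-60)**2) = -21117 + (3 + 3600) = -21117 + 3603 = -17514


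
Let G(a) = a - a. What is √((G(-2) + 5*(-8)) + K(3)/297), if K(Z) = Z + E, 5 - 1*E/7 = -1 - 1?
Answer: 2*I*√97581/99 ≈ 6.3107*I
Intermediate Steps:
G(a) = 0
E = 49 (E = 35 - 7*(-1 - 1) = 35 - 7*(-2) = 35 + 14 = 49)
K(Z) = 49 + Z (K(Z) = Z + 49 = 49 + Z)
√((G(-2) + 5*(-8)) + K(3)/297) = √((0 + 5*(-8)) + (49 + 3)/297) = √((0 - 40) + 52*(1/297)) = √(-40 + 52/297) = √(-11828/297) = 2*I*√97581/99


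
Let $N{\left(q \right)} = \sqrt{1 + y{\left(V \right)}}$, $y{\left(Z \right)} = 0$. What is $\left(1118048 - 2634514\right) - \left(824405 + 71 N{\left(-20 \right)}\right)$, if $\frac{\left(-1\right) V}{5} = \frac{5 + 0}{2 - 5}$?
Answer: $-2340942$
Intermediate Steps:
$V = \frac{25}{3}$ ($V = - 5 \frac{5 + 0}{2 - 5} = - 5 \frac{5}{-3} = - 5 \cdot 5 \left(- \frac{1}{3}\right) = \left(-5\right) \left(- \frac{5}{3}\right) = \frac{25}{3} \approx 8.3333$)
$N{\left(q \right)} = 1$ ($N{\left(q \right)} = \sqrt{1 + 0} = \sqrt{1} = 1$)
$\left(1118048 - 2634514\right) - \left(824405 + 71 N{\left(-20 \right)}\right) = \left(1118048 - 2634514\right) - \left(824405 + 71\right) = -1516466 - 824476 = -2340942$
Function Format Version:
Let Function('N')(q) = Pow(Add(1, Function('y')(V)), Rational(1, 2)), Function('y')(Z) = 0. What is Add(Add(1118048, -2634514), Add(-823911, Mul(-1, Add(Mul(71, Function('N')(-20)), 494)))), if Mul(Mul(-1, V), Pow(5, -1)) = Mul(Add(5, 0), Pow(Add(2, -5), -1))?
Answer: -2340942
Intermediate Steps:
V = Rational(25, 3) (V = Mul(-5, Mul(Add(5, 0), Pow(Add(2, -5), -1))) = Mul(-5, Mul(5, Pow(-3, -1))) = Mul(-5, Mul(5, Rational(-1, 3))) = Mul(-5, Rational(-5, 3)) = Rational(25, 3) ≈ 8.3333)
Function('N')(q) = 1 (Function('N')(q) = Pow(Add(1, 0), Rational(1, 2)) = Pow(1, Rational(1, 2)) = 1)
Add(Add(1118048, -2634514), Add(-823911, Mul(-1, Add(Mul(71, Function('N')(-20)), 494)))) = Add(Add(1118048, -2634514), Add(-823911, Mul(-1, Add(Mul(71, 1), 494)))) = Add(-1516466, Add(-823911, Mul(-1, Add(71, 494)))) = Add(-1516466, Add(-823911, Mul(-1, 565))) = Add(-1516466, Add(-823911, -565)) = Add(-1516466, -824476) = -2340942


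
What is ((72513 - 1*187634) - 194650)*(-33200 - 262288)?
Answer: 91533613248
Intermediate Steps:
((72513 - 1*187634) - 194650)*(-33200 - 262288) = ((72513 - 187634) - 194650)*(-295488) = (-115121 - 194650)*(-295488) = -309771*(-295488) = 91533613248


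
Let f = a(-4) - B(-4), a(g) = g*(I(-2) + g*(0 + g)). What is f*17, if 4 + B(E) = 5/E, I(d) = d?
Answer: -3451/4 ≈ -862.75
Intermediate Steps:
a(g) = g*(-2 + g**2) (a(g) = g*(-2 + g*(0 + g)) = g*(-2 + g*g) = g*(-2 + g**2))
B(E) = -4 + 5/E
f = -203/4 (f = -4*(-2 + (-4)**2) - (-4 + 5/(-4)) = -4*(-2 + 16) - (-4 + 5*(-1/4)) = -4*14 - (-4 - 5/4) = -56 - 1*(-21/4) = -56 + 21/4 = -203/4 ≈ -50.750)
f*17 = -203/4*17 = -3451/4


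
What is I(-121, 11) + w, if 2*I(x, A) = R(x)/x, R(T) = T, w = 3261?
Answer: 6523/2 ≈ 3261.5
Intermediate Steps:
I(x, A) = 1/2 (I(x, A) = (x/x)/2 = (1/2)*1 = 1/2)
I(-121, 11) + w = 1/2 + 3261 = 6523/2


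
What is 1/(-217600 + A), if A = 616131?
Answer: 1/398531 ≈ 2.5092e-6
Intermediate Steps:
1/(-217600 + A) = 1/(-217600 + 616131) = 1/398531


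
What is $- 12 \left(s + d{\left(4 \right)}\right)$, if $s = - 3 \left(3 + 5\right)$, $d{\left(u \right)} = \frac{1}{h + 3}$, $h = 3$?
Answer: $286$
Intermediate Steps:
$d{\left(u \right)} = \frac{1}{6}$ ($d{\left(u \right)} = \frac{1}{3 + 3} = \frac{1}{6}$)
$s = -24$ ($s = \left(-3\right) 8 = -24$)
$- 12 \left(s + d{\left(4 \right)}\right) = - 12 \left(-24 + \frac{1}{6}\right) = \left(-12\right) \left(- \frac{143}{6}\right) = 286$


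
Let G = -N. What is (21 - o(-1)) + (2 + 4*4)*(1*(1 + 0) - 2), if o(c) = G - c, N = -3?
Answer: -1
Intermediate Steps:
G = 3 (G = -1*(-3) = 3)
o(c) = 3 - c
(21 - o(-1)) + (2 + 4*4)*(1*(1 + 0) - 2) = (21 - (3 - 1*(-1))) + (2 + 4*4)*(1*(1 + 0) - 2) = (21 - (3 + 1)) + (2 + 16)*(1*1 - 2) = (21 - 1*4) + 18*(1 - 2) = (21 - 4) + 18*(-1) = 17 - 18 = -1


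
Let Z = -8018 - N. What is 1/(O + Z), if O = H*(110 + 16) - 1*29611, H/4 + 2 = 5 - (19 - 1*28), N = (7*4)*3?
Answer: -1/31665 ≈ -3.1581e-5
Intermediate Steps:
N = 84 (N = 28*3 = 84)
H = 48 (H = -8 + 4*(5 - (19 - 1*28)) = -8 + 4*(5 - (19 - 28)) = -8 + 4*(5 - 1*(-9)) = -8 + 4*(5 + 9) = -8 + 4*14 = -8 + 56 = 48)
Z = -8102 (Z = -8018 - 1*84 = -8018 - 84 = -8102)
O = -23563 (O = 48*(110 + 16) - 1*29611 = 48*126 - 29611 = 6048 - 29611 = -23563)
1/(O + Z) = 1/(-23563 - 8102) = 1/(-31665) = -1/31665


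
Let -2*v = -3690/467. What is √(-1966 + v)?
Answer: I*√427901359/467 ≈ 44.295*I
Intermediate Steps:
v = 1845/467 (v = -(-1845)/467 = -½*(-3690/467) = 1845/467 ≈ 3.9507)
√(-1966 + v) = √(-1966 + 1845/467) = √(-916277/467) = I*√427901359/467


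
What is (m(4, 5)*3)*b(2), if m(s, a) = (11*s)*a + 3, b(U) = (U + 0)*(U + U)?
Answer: 5352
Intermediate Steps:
b(U) = 2*U**2 (b(U) = U*(2*U) = 2*U**2)
m(s, a) = 3 + 11*a*s (m(s, a) = 11*a*s + 3 = 3 + 11*a*s)
(m(4, 5)*3)*b(2) = ((3 + 11*5*4)*3)*(2*2**2) = ((3 + 220)*3)*(2*4) = (223*3)*8 = 669*8 = 5352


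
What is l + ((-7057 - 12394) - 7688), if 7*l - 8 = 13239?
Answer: -176726/7 ≈ -25247.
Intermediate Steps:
l = 13247/7 (l = 8/7 + (1/7)*13239 = 8/7 + 13239/7 = 13247/7 ≈ 1892.4)
l + ((-7057 - 12394) - 7688) = 13247/7 + ((-7057 - 12394) - 7688) = 13247/7 + (-19451 - 7688) = 13247/7 - 27139 = -176726/7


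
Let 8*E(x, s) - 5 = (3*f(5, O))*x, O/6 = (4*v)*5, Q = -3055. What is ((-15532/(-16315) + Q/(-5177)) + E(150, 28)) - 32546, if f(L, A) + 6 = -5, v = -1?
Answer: -22408024905403/675702040 ≈ -33163.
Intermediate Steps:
O = -120 (O = 6*((4*(-1))*5) = 6*(-4*5) = 6*(-20) = -120)
f(L, A) = -11 (f(L, A) = -6 - 5 = -11)
E(x, s) = 5/8 - 33*x/8 (E(x, s) = 5/8 + ((3*(-11))*x)/8 = 5/8 + (-33*x)/8 = 5/8 - 33*x/8)
((-15532/(-16315) + Q/(-5177)) + E(150, 28)) - 32546 = ((-15532/(-16315) - 3055/(-5177)) + (5/8 - 33/8*150)) - 32546 = ((-15532*(-1/16315) - 3055*(-1/5177)) + (5/8 - 2475/4)) - 32546 = ((15532/16315 + 3055/5177) - 4945/8) - 32546 = (130251489/84462755 - 4945/8) - 32546 = -416626311563/675702040 - 32546 = -22408024905403/675702040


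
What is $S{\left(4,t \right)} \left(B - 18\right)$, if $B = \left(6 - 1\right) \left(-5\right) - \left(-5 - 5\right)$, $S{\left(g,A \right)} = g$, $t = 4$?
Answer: $-132$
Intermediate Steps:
$B = -15$ ($B = 5 \left(-5\right) - \left(-5 - 5\right) = -25 - -10 = -25 + 10 = -15$)
$S{\left(4,t \right)} \left(B - 18\right) = 4 \left(-15 - 18\right) = 4 \left(-33\right) = -132$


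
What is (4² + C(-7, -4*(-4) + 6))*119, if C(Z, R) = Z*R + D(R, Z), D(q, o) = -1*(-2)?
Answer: -16184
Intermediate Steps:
D(q, o) = 2
C(Z, R) = 2 + R*Z (C(Z, R) = Z*R + 2 = R*Z + 2 = 2 + R*Z)
(4² + C(-7, -4*(-4) + 6))*119 = (4² + (2 + (-4*(-4) + 6)*(-7)))*119 = (16 + (2 + (16 + 6)*(-7)))*119 = (16 + (2 + 22*(-7)))*119 = (16 + (2 - 154))*119 = (16 - 152)*119 = -136*119 = -16184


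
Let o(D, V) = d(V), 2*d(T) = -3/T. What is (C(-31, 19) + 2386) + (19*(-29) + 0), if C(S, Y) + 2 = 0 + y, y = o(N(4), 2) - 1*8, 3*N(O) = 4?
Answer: 7297/4 ≈ 1824.3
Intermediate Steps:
d(T) = -3/(2*T) (d(T) = (-3/T)/2 = -3/(2*T))
N(O) = 4/3 (N(O) = (⅓)*4 = 4/3)
o(D, V) = -3/(2*V)
y = -35/4 (y = -3/2/2 - 1*8 = -3/2*½ - 8 = -¾ - 8 = -35/4 ≈ -8.7500)
C(S, Y) = -43/4 (C(S, Y) = -2 + (0 - 35/4) = -2 - 35/4 = -43/4)
(C(-31, 19) + 2386) + (19*(-29) + 0) = (-43/4 + 2386) + (19*(-29) + 0) = 9501/4 + (-551 + 0) = 9501/4 - 551 = 7297/4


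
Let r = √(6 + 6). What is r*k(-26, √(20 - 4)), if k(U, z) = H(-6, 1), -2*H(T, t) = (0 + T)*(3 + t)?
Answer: 24*√3 ≈ 41.569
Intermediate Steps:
r = 2*√3 (r = √12 = 2*√3 ≈ 3.4641)
H(T, t) = -T*(3 + t)/2 (H(T, t) = -(0 + T)*(3 + t)/2 = -T*(3 + t)/2)
k(U, z) = 12 (k(U, z) = -½*(-6)*(3 + 1) = -½*(-6)*4 = 12)
r*k(-26, √(20 - 4)) = (2*√3)*12 = 24*√3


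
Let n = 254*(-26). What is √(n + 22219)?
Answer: 3*√1735 ≈ 124.96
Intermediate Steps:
n = -6604
√(n + 22219) = √(-6604 + 22219) = √15615 = 3*√1735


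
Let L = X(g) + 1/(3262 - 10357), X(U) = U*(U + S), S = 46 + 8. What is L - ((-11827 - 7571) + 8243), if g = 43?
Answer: 108737969/7095 ≈ 15326.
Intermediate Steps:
S = 54
X(U) = U*(54 + U) (X(U) = U*(U + 54) = U*(54 + U))
L = 29593244/7095 (L = 43*(54 + 43) + 1/(3262 - 10357) = 43*97 + 1/(-7095) = 4171 - 1/7095 = 29593244/7095 ≈ 4171.0)
L - ((-11827 - 7571) + 8243) = 29593244/7095 - ((-11827 - 7571) + 8243) = 29593244/7095 - (-19398 + 8243) = 29593244/7095 - 1*(-11155) = 29593244/7095 + 11155 = 108737969/7095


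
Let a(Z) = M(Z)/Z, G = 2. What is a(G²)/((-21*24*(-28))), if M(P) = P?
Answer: 1/14112 ≈ 7.0862e-5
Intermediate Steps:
a(Z) = 1 (a(Z) = Z/Z = 1)
a(G²)/((-21*24*(-28))) = 1/(-21*24*(-28)) = 1/(-504*(-28)) = 1/14112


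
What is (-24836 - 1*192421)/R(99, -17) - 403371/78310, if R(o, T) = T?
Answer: 17006538363/1331270 ≈ 12775.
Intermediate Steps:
(-24836 - 1*192421)/R(99, -17) - 403371/78310 = (-24836 - 1*192421)/(-17) - 403371/78310 = (-24836 - 192421)*(-1/17) - 403371*1/78310 = -217257*(-1/17) - 403371/78310 = 217257/17 - 403371/78310 = 17006538363/1331270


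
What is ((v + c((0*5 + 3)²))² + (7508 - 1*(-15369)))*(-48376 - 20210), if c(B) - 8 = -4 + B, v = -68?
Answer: -1776514572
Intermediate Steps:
c(B) = 4 + B (c(B) = 8 + (-4 + B) = 4 + B)
((v + c((0*5 + 3)²))² + (7508 - 1*(-15369)))*(-48376 - 20210) = ((-68 + (4 + (0*5 + 3)²))² + (7508 - 1*(-15369)))*(-48376 - 20210) = ((-68 + (4 + (0 + 3)²))² + (7508 + 15369))*(-68586) = ((-68 + (4 + 3²))² + 22877)*(-68586) = ((-68 + (4 + 9))² + 22877)*(-68586) = ((-68 + 13)² + 22877)*(-68586) = ((-55)² + 22877)*(-68586) = (3025 + 22877)*(-68586) = 25902*(-68586) = -1776514572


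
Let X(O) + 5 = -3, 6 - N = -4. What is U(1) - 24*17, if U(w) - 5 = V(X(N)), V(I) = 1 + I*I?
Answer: -338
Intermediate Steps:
N = 10 (N = 6 - 1*(-4) = 6 + 4 = 10)
X(O) = -8 (X(O) = -5 - 3 = -8)
V(I) = 1 + I**2
U(w) = 70 (U(w) = 5 + (1 + (-8)**2) = 5 + (1 + 64) = 5 + 65 = 70)
U(1) - 24*17 = 70 - 24*17 = 70 - 408 = -338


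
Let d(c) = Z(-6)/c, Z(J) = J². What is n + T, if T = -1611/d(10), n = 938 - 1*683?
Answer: -385/2 ≈ -192.50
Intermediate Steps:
d(c) = 36/c (d(c) = (-6)²/c = 36/c)
n = 255 (n = 938 - 683 = 255)
T = -895/2 (T = -1611/(36/10) = -1611/(36*(⅒)) = -1611/18/5 = -1611*5/18 = -895/2 ≈ -447.50)
n + T = 255 - 895/2 = -385/2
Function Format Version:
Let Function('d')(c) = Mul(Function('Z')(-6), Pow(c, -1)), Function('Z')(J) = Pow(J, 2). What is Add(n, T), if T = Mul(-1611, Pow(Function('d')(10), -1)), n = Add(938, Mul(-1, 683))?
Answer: Rational(-385, 2) ≈ -192.50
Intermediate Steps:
Function('d')(c) = Mul(36, Pow(c, -1)) (Function('d')(c) = Mul(Pow(-6, 2), Pow(c, -1)) = Mul(36, Pow(c, -1)))
n = 255 (n = Add(938, -683) = 255)
T = Rational(-895, 2) (T = Mul(-1611, Pow(Mul(36, Pow(10, -1)), -1)) = Mul(-1611, Pow(Mul(36, Rational(1, 10)), -1)) = Mul(-1611, Pow(Rational(18, 5), -1)) = Mul(-1611, Rational(5, 18)) = Rational(-895, 2) ≈ -447.50)
Add(n, T) = Add(255, Rational(-895, 2)) = Rational(-385, 2)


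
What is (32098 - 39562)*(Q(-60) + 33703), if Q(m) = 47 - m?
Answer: -252357840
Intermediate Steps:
(32098 - 39562)*(Q(-60) + 33703) = (32098 - 39562)*((47 - 1*(-60)) + 33703) = -7464*((47 + 60) + 33703) = -7464*(107 + 33703) = -7464*33810 = -252357840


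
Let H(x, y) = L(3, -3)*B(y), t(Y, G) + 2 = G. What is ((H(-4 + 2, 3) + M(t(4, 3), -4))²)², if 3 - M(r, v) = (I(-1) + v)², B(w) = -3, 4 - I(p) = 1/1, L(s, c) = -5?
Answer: 83521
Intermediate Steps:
I(p) = 3 (I(p) = 4 - 1/1 = 4 - 1*1 = 4 - 1 = 3)
t(Y, G) = -2 + G
H(x, y) = 15 (H(x, y) = -5*(-3) = 15)
M(r, v) = 3 - (3 + v)²
((H(-4 + 2, 3) + M(t(4, 3), -4))²)² = ((15 + (3 - (3 - 4)²))²)² = ((15 + (3 - 1*(-1)²))²)² = ((15 + (3 - 1*1))²)² = ((15 + (3 - 1))²)² = ((15 + 2)²)² = (17²)² = 289² = 83521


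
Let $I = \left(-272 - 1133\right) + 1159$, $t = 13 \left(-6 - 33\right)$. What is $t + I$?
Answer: $-753$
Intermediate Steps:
$t = -507$ ($t = 13 \left(-39\right) = -507$)
$I = -246$ ($I = -1405 + 1159 = -246$)
$t + I = -507 - 246 = -753$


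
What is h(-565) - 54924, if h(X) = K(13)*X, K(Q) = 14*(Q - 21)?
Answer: 8356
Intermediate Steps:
K(Q) = -294 + 14*Q (K(Q) = 14*(-21 + Q) = -294 + 14*Q)
h(X) = -112*X (h(X) = (-294 + 14*13)*X = (-294 + 182)*X = -112*X)
h(-565) - 54924 = -112*(-565) - 54924 = 63280 - 54924 = 8356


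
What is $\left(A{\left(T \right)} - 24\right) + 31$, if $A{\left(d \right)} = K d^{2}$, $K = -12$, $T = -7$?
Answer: $-581$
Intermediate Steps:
$A{\left(d \right)} = - 12 d^{2}$
$\left(A{\left(T \right)} - 24\right) + 31 = \left(- 12 \left(-7\right)^{2} - 24\right) + 31 = \left(\left(-12\right) 49 - 24\right) + 31 = \left(-588 - 24\right) + 31 = -612 + 31 = -581$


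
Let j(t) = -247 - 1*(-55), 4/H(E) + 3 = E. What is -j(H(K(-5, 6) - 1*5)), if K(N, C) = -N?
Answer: 192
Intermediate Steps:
H(E) = 4/(-3 + E)
j(t) = -192 (j(t) = -247 + 55 = -192)
-j(H(K(-5, 6) - 1*5)) = -1*(-192) = 192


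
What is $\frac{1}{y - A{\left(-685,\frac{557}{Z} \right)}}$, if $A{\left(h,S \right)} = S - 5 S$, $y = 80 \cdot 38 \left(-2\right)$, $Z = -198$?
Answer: $- \frac{99}{603034} \approx -0.00016417$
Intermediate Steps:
$y = -6080$ ($y = 3040 \left(-2\right) = -6080$)
$A{\left(h,S \right)} = - 4 S$
$\frac{1}{y - A{\left(-685,\frac{557}{Z} \right)}} = \frac{1}{-6080 - - 4 \frac{557}{-198}} = \frac{1}{-6080 - - 4 \cdot 557 \left(- \frac{1}{198}\right)} = \frac{1}{-6080 - \left(-4\right) \left(- \frac{557}{198}\right)} = \frac{1}{-6080 - \frac{1114}{99}} = \frac{1}{- \frac{603034}{99}} = - \frac{99}{603034}$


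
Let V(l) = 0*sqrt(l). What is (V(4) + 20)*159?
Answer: 3180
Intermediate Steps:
V(l) = 0
(V(4) + 20)*159 = (0 + 20)*159 = 20*159 = 3180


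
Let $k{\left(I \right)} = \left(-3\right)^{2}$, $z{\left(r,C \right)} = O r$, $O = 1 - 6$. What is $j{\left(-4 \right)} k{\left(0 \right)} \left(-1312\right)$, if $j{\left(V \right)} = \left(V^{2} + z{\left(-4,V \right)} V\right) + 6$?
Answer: $684864$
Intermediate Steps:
$O = -5$ ($O = 1 - 6 = -5$)
$z{\left(r,C \right)} = - 5 r$
$k{\left(I \right)} = 9$
$j{\left(V \right)} = 6 + V^{2} + 20 V$ ($j{\left(V \right)} = \left(V^{2} + \left(-5\right) \left(-4\right) V\right) + 6 = \left(V^{2} + 20 V\right) + 6 = 6 + V^{2} + 20 V$)
$j{\left(-4 \right)} k{\left(0 \right)} \left(-1312\right) = \left(6 + \left(-4\right)^{2} + 20 \left(-4\right)\right) 9 \left(-1312\right) = \left(6 + 16 - 80\right) 9 \left(-1312\right) = \left(-58\right) 9 \left(-1312\right) = \left(-522\right) \left(-1312\right) = 684864$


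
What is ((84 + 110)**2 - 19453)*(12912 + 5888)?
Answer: 341840400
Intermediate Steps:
((84 + 110)**2 - 19453)*(12912 + 5888) = (194**2 - 19453)*18800 = (37636 - 19453)*18800 = 18183*18800 = 341840400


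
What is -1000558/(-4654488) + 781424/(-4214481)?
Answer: 32205780527/1089791735596 ≈ 0.029552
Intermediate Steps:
-1000558/(-4654488) + 781424/(-4214481) = -1000558*(-1/4654488) + 781424*(-1/4214481) = 500279/2327244 - 781424/4214481 = 32205780527/1089791735596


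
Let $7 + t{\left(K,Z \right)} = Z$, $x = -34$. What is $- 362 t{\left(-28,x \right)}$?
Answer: $14842$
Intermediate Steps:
$t{\left(K,Z \right)} = -7 + Z$
$- 362 t{\left(-28,x \right)} = - 362 \left(-7 - 34\right) = \left(-362\right) \left(-41\right) = 14842$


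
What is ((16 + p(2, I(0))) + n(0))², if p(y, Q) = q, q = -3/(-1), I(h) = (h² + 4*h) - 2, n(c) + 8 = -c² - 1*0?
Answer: 121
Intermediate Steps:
n(c) = -8 - c² (n(c) = -8 + (-c² - 1*0) = -8 + (-c² + 0) = -8 - c²)
I(h) = -2 + h² + 4*h
q = 3 (q = -3*(-1) = 3)
p(y, Q) = 3
((16 + p(2, I(0))) + n(0))² = ((16 + 3) + (-8 - 1*0²))² = (19 + (-8 - 1*0))² = (19 + (-8 + 0))² = (19 - 8)² = 11² = 121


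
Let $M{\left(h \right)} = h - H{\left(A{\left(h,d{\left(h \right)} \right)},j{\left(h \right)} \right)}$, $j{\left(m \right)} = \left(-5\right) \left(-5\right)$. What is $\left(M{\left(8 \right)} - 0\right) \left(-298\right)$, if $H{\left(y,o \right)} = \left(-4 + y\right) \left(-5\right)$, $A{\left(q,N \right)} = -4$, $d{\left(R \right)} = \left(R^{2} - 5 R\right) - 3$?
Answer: $9536$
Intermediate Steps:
$d{\left(R \right)} = -3 + R^{2} - 5 R$
$j{\left(m \right)} = 25$
$H{\left(y,o \right)} = 20 - 5 y$
$M{\left(h \right)} = -40 + h$ ($M{\left(h \right)} = h - \left(20 - -20\right) = h - \left(20 + 20\right) = h - 40 = -40 + h$)
$\left(M{\left(8 \right)} - 0\right) \left(-298\right) = \left(\left(-40 + 8\right) - 0\right) \left(-298\right) = \left(-32 + 0\right) \left(-298\right) = \left(-32\right) \left(-298\right) = 9536$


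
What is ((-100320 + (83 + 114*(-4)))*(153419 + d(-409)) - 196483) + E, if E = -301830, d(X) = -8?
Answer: -15447912136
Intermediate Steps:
((-100320 + (83 + 114*(-4)))*(153419 + d(-409)) - 196483) + E = ((-100320 + (83 + 114*(-4)))*(153419 - 8) - 196483) - 301830 = ((-100320 + (83 - 456))*153411 - 196483) - 301830 = ((-100320 - 373)*153411 - 196483) - 301830 = (-100693*153411 - 196483) - 301830 = (-15447413823 - 196483) - 301830 = -15447610306 - 301830 = -15447912136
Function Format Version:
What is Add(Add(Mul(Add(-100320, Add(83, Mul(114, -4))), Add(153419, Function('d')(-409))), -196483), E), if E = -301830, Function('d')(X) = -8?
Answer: -15447912136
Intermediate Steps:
Add(Add(Mul(Add(-100320, Add(83, Mul(114, -4))), Add(153419, Function('d')(-409))), -196483), E) = Add(Add(Mul(Add(-100320, Add(83, Mul(114, -4))), Add(153419, -8)), -196483), -301830) = Add(Add(Mul(Add(-100320, Add(83, -456)), 153411), -196483), -301830) = Add(Add(Mul(Add(-100320, -373), 153411), -196483), -301830) = Add(Add(Mul(-100693, 153411), -196483), -301830) = Add(Add(-15447413823, -196483), -301830) = Add(-15447610306, -301830) = -15447912136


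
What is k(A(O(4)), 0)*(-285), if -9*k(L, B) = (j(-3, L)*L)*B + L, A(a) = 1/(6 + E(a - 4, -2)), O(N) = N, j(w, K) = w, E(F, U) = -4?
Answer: 95/6 ≈ 15.833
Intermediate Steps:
A(a) = ½ (A(a) = 1/(6 - 4) = 1/2 = ½)
k(L, B) = -L/9 + B*L/3 (k(L, B) = -((-3*L)*B + L)/9 = -(-3*B*L + L)/9 = -(L - 3*B*L)/9 = -L/9 + B*L/3)
k(A(O(4)), 0)*(-285) = ((⅑)*(½)*(-1 + 3*0))*(-285) = ((⅑)*(½)*(-1 + 0))*(-285) = ((⅑)*(½)*(-1))*(-285) = -1/18*(-285) = 95/6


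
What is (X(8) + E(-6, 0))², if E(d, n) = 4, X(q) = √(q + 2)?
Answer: (4 + √10)² ≈ 51.298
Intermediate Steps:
X(q) = √(2 + q)
(X(8) + E(-6, 0))² = (√(2 + 8) + 4)² = (√10 + 4)² = (4 + √10)²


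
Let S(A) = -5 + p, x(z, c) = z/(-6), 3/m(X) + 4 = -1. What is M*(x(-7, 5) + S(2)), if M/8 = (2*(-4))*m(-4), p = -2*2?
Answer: -1504/5 ≈ -300.80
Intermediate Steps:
m(X) = -⅗ (m(X) = 3/(-4 - 1) = 3/(-5) = 3*(-⅕) = -⅗)
p = -4
x(z, c) = -z/6 (x(z, c) = z*(-⅙) = -z/6)
S(A) = -9 (S(A) = -5 - 4 = -9)
M = 192/5 (M = 8*((2*(-4))*(-⅗)) = 8*(-8*(-⅗)) = 8*(24/5) = 192/5 ≈ 38.400)
M*(x(-7, 5) + S(2)) = 192*(-⅙*(-7) - 9)/5 = 192*(7/6 - 9)/5 = (192/5)*(-47/6) = -1504/5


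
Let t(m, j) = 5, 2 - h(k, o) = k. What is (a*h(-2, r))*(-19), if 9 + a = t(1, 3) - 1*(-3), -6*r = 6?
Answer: 76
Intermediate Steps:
r = -1 (r = -⅙*6 = -1)
h(k, o) = 2 - k
a = -1 (a = -9 + (5 - 1*(-3)) = -9 + (5 + 3) = -9 + 8 = -1)
(a*h(-2, r))*(-19) = -(2 - 1*(-2))*(-19) = -(2 + 2)*(-19) = -1*4*(-19) = -4*(-19) = 76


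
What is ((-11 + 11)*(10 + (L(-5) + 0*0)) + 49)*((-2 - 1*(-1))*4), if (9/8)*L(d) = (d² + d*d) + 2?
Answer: -196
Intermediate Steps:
L(d) = 16/9 + 16*d²/9 (L(d) = 8*((d² + d*d) + 2)/9 = 8*((d² + d²) + 2)/9 = 8*(2*d² + 2)/9 = 8*(2 + 2*d²)/9 = 16/9 + 16*d²/9)
((-11 + 11)*(10 + (L(-5) + 0*0)) + 49)*((-2 - 1*(-1))*4) = ((-11 + 11)*(10 + ((16/9 + (16/9)*(-5)²) + 0*0)) + 49)*((-2 - 1*(-1))*4) = (0*(10 + ((16/9 + (16/9)*25) + 0)) + 49)*((-2 + 1)*4) = (0*(10 + ((16/9 + 400/9) + 0)) + 49)*(-1*4) = (0*(10 + (416/9 + 0)) + 49)*(-4) = (0*(10 + 416/9) + 49)*(-4) = (0*(506/9) + 49)*(-4) = (0 + 49)*(-4) = 49*(-4) = -196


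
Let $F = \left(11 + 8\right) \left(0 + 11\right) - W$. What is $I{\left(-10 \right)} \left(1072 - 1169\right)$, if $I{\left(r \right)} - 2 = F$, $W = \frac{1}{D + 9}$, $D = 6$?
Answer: $- \frac{306908}{15} \approx -20461.0$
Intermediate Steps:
$W = \frac{1}{15}$ ($W = \frac{1}{6 + 9} = \frac{1}{15} \approx 0.066667$)
$F = \frac{3134}{15}$ ($F = \left(11 + 8\right) \left(0 + 11\right) - \frac{1}{15} = 19 \cdot 11 - \frac{1}{15} = 209 - \frac{1}{15} = \frac{3134}{15} \approx 208.93$)
$I{\left(r \right)} = \frac{3164}{15}$ ($I{\left(r \right)} = 2 + \frac{3134}{15} = \frac{3164}{15}$)
$I{\left(-10 \right)} \left(1072 - 1169\right) = \frac{3164 \left(1072 - 1169\right)}{15} = \frac{3164}{15} \left(-97\right) = - \frac{306908}{15}$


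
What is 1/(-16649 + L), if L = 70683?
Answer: 1/54034 ≈ 1.8507e-5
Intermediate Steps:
1/(-16649 + L) = 1/(-16649 + 70683) = 1/54034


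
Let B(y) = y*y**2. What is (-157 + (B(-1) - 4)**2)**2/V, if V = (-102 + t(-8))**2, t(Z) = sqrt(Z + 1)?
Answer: 17424/(102 - I*sqrt(7))**2 ≈ 1.6714 + 0.086765*I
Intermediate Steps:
B(y) = y**3
t(Z) = sqrt(1 + Z)
V = (-102 + I*sqrt(7))**2 (V = (-102 + sqrt(1 - 8))**2 = (-102 + sqrt(-7))**2 = (-102 + I*sqrt(7))**2 ≈ 10397.0 - 539.73*I)
(-157 + (B(-1) - 4)**2)**2/V = (-157 + ((-1)**3 - 4)**2)**2/((102 - I*sqrt(7))**2) = (-157 + (-1 - 4)**2)**2/(102 - I*sqrt(7))**2 = (-157 + (-5)**2)**2/(102 - I*sqrt(7))**2 = (-157 + 25)**2/(102 - I*sqrt(7))**2 = (-132)**2/(102 - I*sqrt(7))**2 = 17424/(102 - I*sqrt(7))**2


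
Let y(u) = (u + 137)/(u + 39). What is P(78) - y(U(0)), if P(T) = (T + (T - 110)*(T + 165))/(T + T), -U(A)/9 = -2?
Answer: -77161/1482 ≈ -52.065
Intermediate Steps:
U(A) = 18 (U(A) = -9*(-2) = 18)
P(T) = (T + (-110 + T)*(165 + T))/(2*T) (P(T) = (T + (-110 + T)*(165 + T))/((2*T)) = (T + (-110 + T)*(165 + T))*(1/(2*T)) = (T + (-110 + T)*(165 + T))/(2*T))
y(u) = (137 + u)/(39 + u)
P(78) - y(U(0)) = (28 + (1/2)*78 - 9075/78) - (137 + 18)/(39 + 18) = (28 + 39 - 9075*1/78) - 155/57 = (28 + 39 - 3025/26) - 155/57 = -1283/26 - 1*155/57 = -1283/26 - 155/57 = -77161/1482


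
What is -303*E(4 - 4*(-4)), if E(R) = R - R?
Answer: 0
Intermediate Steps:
E(R) = 0
-303*E(4 - 4*(-4)) = -303*0 = 0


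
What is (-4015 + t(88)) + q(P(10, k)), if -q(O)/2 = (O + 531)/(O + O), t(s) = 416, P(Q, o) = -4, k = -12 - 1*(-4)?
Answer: -13869/4 ≈ -3467.3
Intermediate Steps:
k = -8 (k = -12 + 4 = -8)
q(O) = -(531 + O)/O (q(O) = -2*(O + 531)/(O + O) = -2*(531 + O)/(2*O) = -2*(531 + O)*1/(2*O) = -(531 + O)/O)
(-4015 + t(88)) + q(P(10, k)) = (-4015 + 416) + (-531 - 1*(-4))/(-4) = -3599 - (-531 + 4)/4 = -3599 - 1/4*(-527) = -3599 + 527/4 = -13869/4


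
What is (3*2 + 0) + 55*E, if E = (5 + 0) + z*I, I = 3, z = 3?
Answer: 776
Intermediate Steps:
E = 14 (E = (5 + 0) + 3*3 = 5 + 9 = 14)
(3*2 + 0) + 55*E = (3*2 + 0) + 55*14 = (6 + 0) + 770 = 6 + 770 = 776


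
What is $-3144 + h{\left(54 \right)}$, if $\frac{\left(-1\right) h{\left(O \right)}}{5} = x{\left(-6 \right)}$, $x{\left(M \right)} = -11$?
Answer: $-3089$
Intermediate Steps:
$h{\left(O \right)} = 55$ ($h{\left(O \right)} = \left(-5\right) \left(-11\right) = 55$)
$-3144 + h{\left(54 \right)} = -3144 + 55 = -3089$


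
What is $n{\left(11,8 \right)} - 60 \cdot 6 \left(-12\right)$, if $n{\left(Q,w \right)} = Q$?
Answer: $4331$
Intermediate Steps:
$n{\left(11,8 \right)} - 60 \cdot 6 \left(-12\right) = 11 - 60 \cdot 6 \left(-12\right) = 11 - -4320 = 11 + 4320 = 4331$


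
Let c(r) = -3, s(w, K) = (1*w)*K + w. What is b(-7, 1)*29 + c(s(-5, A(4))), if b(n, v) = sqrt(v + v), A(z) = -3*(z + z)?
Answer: -3 + 29*sqrt(2) ≈ 38.012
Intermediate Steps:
A(z) = -6*z
s(w, K) = w + K*w (s(w, K) = w*K + w = K*w + w = w + K*w)
b(n, v) = sqrt(2)*sqrt(v) (b(n, v) = sqrt(2*v) = sqrt(2)*sqrt(v))
b(-7, 1)*29 + c(s(-5, A(4))) = (sqrt(2)*sqrt(1))*29 - 3 = (sqrt(2)*1)*29 - 3 = sqrt(2)*29 - 3 = 29*sqrt(2) - 3 = -3 + 29*sqrt(2)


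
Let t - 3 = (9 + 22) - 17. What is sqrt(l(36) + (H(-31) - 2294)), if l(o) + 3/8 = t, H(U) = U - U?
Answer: I*sqrt(36438)/4 ≈ 47.722*I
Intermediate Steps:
H(U) = 0
t = 17 (t = 3 + ((9 + 22) - 17) = 3 + (31 - 17) = 3 + 14 = 17)
l(o) = 133/8 (l(o) = -3/8 + 17 = 133/8)
sqrt(l(36) + (H(-31) - 2294)) = sqrt(133/8 + (0 - 2294)) = sqrt(133/8 - 2294) = sqrt(-18219/8) = I*sqrt(36438)/4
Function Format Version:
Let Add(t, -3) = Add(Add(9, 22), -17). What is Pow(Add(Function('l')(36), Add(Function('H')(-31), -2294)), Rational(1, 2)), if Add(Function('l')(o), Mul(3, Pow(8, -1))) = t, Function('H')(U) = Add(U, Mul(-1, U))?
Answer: Mul(Rational(1, 4), I, Pow(36438, Rational(1, 2))) ≈ Mul(47.722, I)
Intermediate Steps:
Function('H')(U) = 0
t = 17 (t = Add(3, Add(Add(9, 22), -17)) = Add(3, Add(31, -17)) = Add(3, 14) = 17)
Function('l')(o) = Rational(133, 8) (Function('l')(o) = Add(Rational(-3, 8), 17) = Rational(133, 8))
Pow(Add(Function('l')(36), Add(Function('H')(-31), -2294)), Rational(1, 2)) = Pow(Add(Rational(133, 8), Add(0, -2294)), Rational(1, 2)) = Pow(Add(Rational(133, 8), -2294), Rational(1, 2)) = Pow(Rational(-18219, 8), Rational(1, 2)) = Mul(Rational(1, 4), I, Pow(36438, Rational(1, 2)))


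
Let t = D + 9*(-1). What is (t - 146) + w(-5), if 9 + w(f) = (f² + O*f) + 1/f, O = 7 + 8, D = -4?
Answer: -1091/5 ≈ -218.20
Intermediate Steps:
O = 15
w(f) = -9 + 1/f + f² + 15*f (w(f) = -9 + ((f² + 15*f) + 1/f) = -9 + (1/f + f² + 15*f) = -9 + 1/f + f² + 15*f)
t = -13 (t = -4 + 9*(-1) = -4 - 9 = -13)
(t - 146) + w(-5) = (-13 - 146) + (-9 + 1/(-5) + (-5)² + 15*(-5)) = -159 + (-9 - ⅕ + 25 - 75) = -159 - 296/5 = -1091/5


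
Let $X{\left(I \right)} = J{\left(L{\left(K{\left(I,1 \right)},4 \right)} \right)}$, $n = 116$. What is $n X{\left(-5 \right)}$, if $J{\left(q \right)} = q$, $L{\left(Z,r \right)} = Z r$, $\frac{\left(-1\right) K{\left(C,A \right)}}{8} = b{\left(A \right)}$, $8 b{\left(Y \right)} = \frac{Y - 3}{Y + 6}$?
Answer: $\frac{928}{7} \approx 132.57$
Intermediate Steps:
$b{\left(Y \right)} = \frac{-3 + Y}{8 \left(6 + Y\right)}$ ($b{\left(Y \right)} = \frac{\left(Y - 3\right) \frac{1}{Y + 6}}{8} = \frac{\left(-3 + Y\right) \frac{1}{6 + Y}}{8} = \frac{\frac{1}{6 + Y} \left(-3 + Y\right)}{8} = \frac{-3 + Y}{8 \left(6 + Y\right)}$)
$K{\left(C,A \right)} = - \frac{-3 + A}{6 + A}$ ($K{\left(C,A \right)} = - 8 \frac{-3 + A}{8 \left(6 + A\right)} = - \frac{-3 + A}{6 + A}$)
$X{\left(I \right)} = \frac{8}{7}$ ($X{\left(I \right)} = \frac{3 - 1}{6 + 1} \cdot 4 = \frac{3 - 1}{7} \cdot 4 = \frac{1}{7} \cdot 2 \cdot 4 = \frac{2}{7} \cdot 4 = \frac{8}{7}$)
$n X{\left(-5 \right)} = 116 \cdot \frac{8}{7} = \frac{928}{7}$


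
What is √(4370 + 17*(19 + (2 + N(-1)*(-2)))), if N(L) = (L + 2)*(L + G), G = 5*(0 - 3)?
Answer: √5271 ≈ 72.602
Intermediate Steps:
G = -15 (G = 5*(-3) = -15)
N(L) = (-15 + L)*(2 + L) (N(L) = (L + 2)*(L - 15) = (2 + L)*(-15 + L) = (-15 + L)*(2 + L))
√(4370 + 17*(19 + (2 + N(-1)*(-2)))) = √(4370 + 17*(19 + (2 + (-30 + (-1)² - 13*(-1))*(-2)))) = √(4370 + 17*(19 + (2 + (-30 + 1 + 13)*(-2)))) = √(4370 + 17*(19 + (2 - 16*(-2)))) = √(4370 + 17*(19 + (2 + 32))) = √(4370 + 17*(19 + 34)) = √(4370 + 17*53) = √(4370 + 901) = √5271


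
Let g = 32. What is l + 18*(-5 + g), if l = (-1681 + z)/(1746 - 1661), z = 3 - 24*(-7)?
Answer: 7960/17 ≈ 468.24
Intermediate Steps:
z = 171 (z = 3 + 168 = 171)
l = -302/17 (l = (-1681 + 171)/(1746 - 1661) = -1510/85 = -1510*1/85 = -302/17 ≈ -17.765)
l + 18*(-5 + g) = -302/17 + 18*(-5 + 32) = -302/17 + 18*27 = -302/17 + 486 = 7960/17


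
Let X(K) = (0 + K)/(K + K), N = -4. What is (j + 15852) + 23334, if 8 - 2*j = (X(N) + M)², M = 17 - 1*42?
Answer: 311119/8 ≈ 38890.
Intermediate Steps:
X(K) = ½ (X(K) = K/((2*K)) = K*(1/(2*K)) = ½)
M = -25 (M = 17 - 42 = -25)
j = -2369/8 (j = 4 - (½ - 25)²/2 = 4 - (-49/2)²/2 = 4 - ½*2401/4 = 4 - 2401/8 = -2369/8 ≈ -296.13)
(j + 15852) + 23334 = (-2369/8 + 15852) + 23334 = 124447/8 + 23334 = 311119/8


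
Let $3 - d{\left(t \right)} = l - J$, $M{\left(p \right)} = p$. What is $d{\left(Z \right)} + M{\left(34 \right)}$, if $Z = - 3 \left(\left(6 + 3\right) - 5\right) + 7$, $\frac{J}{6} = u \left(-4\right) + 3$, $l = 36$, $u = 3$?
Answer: $-53$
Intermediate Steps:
$J = -54$ ($J = 6 \left(3 \left(-4\right) + 3\right) = 6 \left(-12 + 3\right) = 6 \left(-9\right) = -54$)
$Z = -5$ ($Z = - 3 \left(9 - 5\right) + 7 = \left(-3\right) 4 + 7 = -12 + 7 = -5$)
$d{\left(t \right)} = -87$ ($d{\left(t \right)} = 3 - \left(36 - -54\right) = 3 - \left(36 + 54\right) = 3 - 90 = -87$)
$d{\left(Z \right)} + M{\left(34 \right)} = -87 + 34 = -53$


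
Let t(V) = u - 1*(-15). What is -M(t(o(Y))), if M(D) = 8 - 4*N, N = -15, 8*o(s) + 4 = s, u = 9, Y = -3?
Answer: -68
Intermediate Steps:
o(s) = -1/2 + s/8
t(V) = 24 (t(V) = 9 - 1*(-15) = 9 + 15 = 24)
M(D) = 68 (M(D) = 8 - 4*(-15) = 8 + 60 = 68)
-M(t(o(Y))) = -1*68 = -68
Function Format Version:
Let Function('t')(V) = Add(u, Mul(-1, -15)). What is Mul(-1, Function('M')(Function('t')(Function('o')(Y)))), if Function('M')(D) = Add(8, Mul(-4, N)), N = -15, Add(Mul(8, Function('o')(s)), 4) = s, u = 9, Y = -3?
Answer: -68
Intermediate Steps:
Function('o')(s) = Add(Rational(-1, 2), Mul(Rational(1, 8), s))
Function('t')(V) = 24 (Function('t')(V) = Add(9, Mul(-1, -15)) = Add(9, 15) = 24)
Function('M')(D) = 68 (Function('M')(D) = Add(8, Mul(-4, -15)) = Add(8, 60) = 68)
Mul(-1, Function('M')(Function('t')(Function('o')(Y)))) = Mul(-1, 68) = -68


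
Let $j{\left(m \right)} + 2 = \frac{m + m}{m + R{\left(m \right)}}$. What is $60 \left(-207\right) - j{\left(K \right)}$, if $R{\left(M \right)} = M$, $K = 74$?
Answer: $-12419$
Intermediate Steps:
$j{\left(m \right)} = -1$ ($j{\left(m \right)} = -2 + \frac{m + m}{m + m} = -2 + \frac{2 m}{2 m} = -2 + 2 m \frac{1}{2 m} = -2 + 1 = -1$)
$60 \left(-207\right) - j{\left(K \right)} = 60 \left(-207\right) - -1 = -12420 + 1 = -12419$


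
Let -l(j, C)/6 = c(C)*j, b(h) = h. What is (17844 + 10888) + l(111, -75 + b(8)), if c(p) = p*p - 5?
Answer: -2957612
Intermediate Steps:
c(p) = -5 + p**2 (c(p) = p**2 - 5 = -5 + p**2)
l(j, C) = -6*j*(-5 + C**2) (l(j, C) = -6*(-5 + C**2)*j = -6*j*(-5 + C**2))
(17844 + 10888) + l(111, -75 + b(8)) = (17844 + 10888) + 6*111*(5 - (-75 + 8)**2) = 28732 + 6*111*(5 - 1*(-67)**2) = 28732 + 6*111*(5 - 1*4489) = 28732 + 6*111*(5 - 4489) = 28732 + 6*111*(-4484) = 28732 - 2986344 = -2957612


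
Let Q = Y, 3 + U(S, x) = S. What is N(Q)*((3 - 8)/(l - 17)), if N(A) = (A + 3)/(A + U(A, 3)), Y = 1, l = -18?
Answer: -4/7 ≈ -0.57143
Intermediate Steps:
U(S, x) = -3 + S
Q = 1
N(A) = (3 + A)/(-3 + 2*A) (N(A) = (A + 3)/(A + (-3 + A)) = (3 + A)/(-3 + 2*A))
N(Q)*((3 - 8)/(l - 17)) = ((3 + 1)/(-3 + 2*1))*((3 - 8)/(-18 - 17)) = (4/(-3 + 2))*(-5/(-35)) = (4/(-1))*(-5*(-1/35)) = -1*4*(1/7) = -4*1/7 = -4/7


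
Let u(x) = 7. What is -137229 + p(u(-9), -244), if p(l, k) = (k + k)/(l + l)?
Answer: -960847/7 ≈ -1.3726e+5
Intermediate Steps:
p(l, k) = k/l (p(l, k) = (2*k)/((2*l)) = (2*k)*(1/(2*l)) = k/l)
-137229 + p(u(-9), -244) = -137229 - 244/7 = -960847/7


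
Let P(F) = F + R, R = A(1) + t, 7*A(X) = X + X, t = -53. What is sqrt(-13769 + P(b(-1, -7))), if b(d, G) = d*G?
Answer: I*sqrt(676921)/7 ≈ 117.54*I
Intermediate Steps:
A(X) = 2*X/7 (A(X) = (X + X)/7 = (2*X)/7 = 2*X/7)
R = -369/7 (R = (2/7)*1 - 53 = 2/7 - 53 = -369/7 ≈ -52.714)
b(d, G) = G*d
P(F) = -369/7 + F (P(F) = F - 369/7 = -369/7 + F)
sqrt(-13769 + P(b(-1, -7))) = sqrt(-13769 + (-369/7 - 7*(-1))) = sqrt(-13769 + (-369/7 + 7)) = sqrt(-13769 - 320/7) = sqrt(-96703/7) = I*sqrt(676921)/7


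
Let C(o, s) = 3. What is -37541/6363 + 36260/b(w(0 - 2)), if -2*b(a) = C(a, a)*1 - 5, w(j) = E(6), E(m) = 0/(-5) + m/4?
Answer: 32954977/909 ≈ 36254.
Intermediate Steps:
E(m) = m/4 (E(m) = 0*(-⅕) + m*(¼) = 0 + m/4 = m/4)
w(j) = 3/2 (w(j) = (¼)*6 = 3/2)
b(a) = 1 (b(a) = -(3*1 - 5)/2 = -(3 - 5)/2 = -½*(-2) = 1)
-37541/6363 + 36260/b(w(0 - 2)) = -37541/6363 + 36260/1 = -37541*1/6363 + 36260*1 = -5363/909 + 36260 = 32954977/909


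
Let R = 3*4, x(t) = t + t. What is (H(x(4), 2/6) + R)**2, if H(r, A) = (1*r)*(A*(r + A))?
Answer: 94864/81 ≈ 1171.2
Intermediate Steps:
x(t) = 2*t
H(r, A) = A*r*(A + r) (H(r, A) = r*(A*(A + r)) = A*r*(A + r))
R = 12
(H(x(4), 2/6) + R)**2 = ((2/6)*(2*4)*(2/6 + 2*4) + 12)**2 = ((2*(1/6))*8*(2*(1/6) + 8) + 12)**2 = ((1/3)*8*(1/3 + 8) + 12)**2 = ((1/3)*8*(25/3) + 12)**2 = (200/9 + 12)**2 = (308/9)**2 = 94864/81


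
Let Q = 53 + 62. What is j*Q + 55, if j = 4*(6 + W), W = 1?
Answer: 3275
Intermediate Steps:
j = 28 (j = 4*(6 + 1) = 4*7 = 28)
Q = 115
j*Q + 55 = 28*115 + 55 = 3220 + 55 = 3275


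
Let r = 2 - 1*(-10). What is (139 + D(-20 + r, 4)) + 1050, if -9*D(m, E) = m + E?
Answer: 10705/9 ≈ 1189.4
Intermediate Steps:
r = 12 (r = 2 + 10 = 12)
D(m, E) = -E/9 - m/9 (D(m, E) = -(m + E)/9 = -(E + m)/9 = -E/9 - m/9)
(139 + D(-20 + r, 4)) + 1050 = (139 + (-⅑*4 - (-20 + 12)/9)) + 1050 = (139 + (-4/9 - ⅑*(-8))) + 1050 = (139 + (-4/9 + 8/9)) + 1050 = (139 + 4/9) + 1050 = 1255/9 + 1050 = 10705/9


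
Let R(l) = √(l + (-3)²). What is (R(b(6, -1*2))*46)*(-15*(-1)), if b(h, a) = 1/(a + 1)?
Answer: 1380*√2 ≈ 1951.6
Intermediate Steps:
b(h, a) = 1/(1 + a)
R(l) = √(9 + l) (R(l) = √(l + 9) = √(9 + l))
(R(b(6, -1*2))*46)*(-15*(-1)) = (√(9 + 1/(1 - 1*2))*46)*(-15*(-1)) = (√(9 + 1/(1 - 2))*46)*15 = (√(9 + 1/(-1))*46)*15 = (√(9 - 1)*46)*15 = (√8*46)*15 = ((2*√2)*46)*15 = (92*√2)*15 = 1380*√2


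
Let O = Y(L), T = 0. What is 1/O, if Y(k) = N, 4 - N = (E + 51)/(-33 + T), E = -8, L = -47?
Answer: 33/175 ≈ 0.18857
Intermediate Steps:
N = 175/33 (N = 4 - (-8 + 51)/(-33 + 0) = 4 - 43/(-33) = 4 - 43*(-1)/33 = 4 - 1*(-43/33) = 4 + 43/33 = 175/33 ≈ 5.3030)
Y(k) = 175/33
O = 175/33 ≈ 5.3030
1/O = 1/(175/33) = 33/175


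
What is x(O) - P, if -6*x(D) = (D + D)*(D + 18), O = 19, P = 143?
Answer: -1132/3 ≈ -377.33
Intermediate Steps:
x(D) = -D*(18 + D)/3 (x(D) = -(D + D)*(D + 18)/6 = -2*D*(18 + D)/6 = -D*(18 + D)/3)
x(O) - P = -⅓*19*(18 + 19) - 1*143 = -⅓*19*37 - 143 = -703/3 - 143 = -1132/3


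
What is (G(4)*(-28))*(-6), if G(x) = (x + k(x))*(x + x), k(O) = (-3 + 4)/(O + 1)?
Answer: 28224/5 ≈ 5644.8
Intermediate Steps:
k(O) = 1/(1 + O)
G(x) = 2*x*(x + 1/(1 + x)) (G(x) = (x + 1/(1 + x))*(x + x) = (x + 1/(1 + x))*(2*x) = 2*x*(x + 1/(1 + x)))
(G(4)*(-28))*(-6) = ((2*4*(1 + 4*(1 + 4))/(1 + 4))*(-28))*(-6) = ((2*4*(1 + 4*5)/5)*(-28))*(-6) = ((2*4*(⅕)*(1 + 20))*(-28))*(-6) = ((2*4*(⅕)*21)*(-28))*(-6) = ((168/5)*(-28))*(-6) = -4704/5*(-6) = 28224/5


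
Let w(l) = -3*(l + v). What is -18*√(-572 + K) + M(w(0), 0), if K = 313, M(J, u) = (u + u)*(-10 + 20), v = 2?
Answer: -18*I*√259 ≈ -289.68*I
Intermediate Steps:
w(l) = -6 - 3*l (w(l) = -3*(l + 2) = -3*(2 + l) = -6 - 3*l)
M(J, u) = 20*u (M(J, u) = (2*u)*10 = 20*u)
-18*√(-572 + K) + M(w(0), 0) = -18*√(-572 + 313) + 20*0 = -18*I*√259 + 0 = -18*I*√259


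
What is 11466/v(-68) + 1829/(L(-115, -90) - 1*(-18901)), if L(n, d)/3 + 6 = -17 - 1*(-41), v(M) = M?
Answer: -6388637/37910 ≈ -168.52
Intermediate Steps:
L(n, d) = 54 (L(n, d) = -18 + 3*(-17 - 1*(-41)) = -18 + 3*(-17 + 41) = -18 + 3*24 = -18 + 72 = 54)
11466/v(-68) + 1829/(L(-115, -90) - 1*(-18901)) = 11466/(-68) + 1829/(54 - 1*(-18901)) = 11466*(-1/68) + 1829/(54 + 18901) = -5733/34 + 1829/18955 = -6388637/37910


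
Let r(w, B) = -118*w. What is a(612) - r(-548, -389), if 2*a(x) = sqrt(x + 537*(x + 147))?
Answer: -64664 + 3*sqrt(45355)/2 ≈ -64345.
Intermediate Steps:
a(x) = sqrt(78939 + 538*x)/2 (a(x) = sqrt(x + 537*(x + 147))/2 = sqrt(x + 537*(147 + x))/2 = sqrt(x + (78939 + 537*x))/2 = sqrt(78939 + 538*x)/2)
a(612) - r(-548, -389) = sqrt(78939 + 538*612)/2 - (-118)*(-548) = sqrt(78939 + 329256)/2 - 1*64664 = sqrt(408195)/2 - 64664 = (3*sqrt(45355))/2 - 64664 = 3*sqrt(45355)/2 - 64664 = -64664 + 3*sqrt(45355)/2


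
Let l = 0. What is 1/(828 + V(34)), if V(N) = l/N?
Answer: 1/828 ≈ 0.0012077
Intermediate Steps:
V(N) = 0 (V(N) = 0/N = 0)
1/(828 + V(34)) = 1/(828 + 0) = 1/828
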